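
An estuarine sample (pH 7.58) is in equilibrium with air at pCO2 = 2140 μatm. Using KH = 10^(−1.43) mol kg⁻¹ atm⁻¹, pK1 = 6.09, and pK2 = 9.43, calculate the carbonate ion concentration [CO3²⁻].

[CO3²⁻] = 0.0347 mmol/kg

[CO2*] = KH · pCO2 = 10^(−1.43) × 2140×10^-6 = 7.951×10^-5 mol/kg
α₀ = 1/(1 + K1/[H⁺] + K1K2/[H⁺]²) = 1/(1 + 10^+1.49 + 10^-0.36) = 0.03092
DIC = [CO2*]/α₀ = 7.951×10^-5 / 0.03092 = 2.571 mmol/kg
[CO3²⁻] = α₂·DIC; α₂ = 0.01350, so [CO3²⁻] = 0.01350 × 2.571 = 0.0347 mmol/kg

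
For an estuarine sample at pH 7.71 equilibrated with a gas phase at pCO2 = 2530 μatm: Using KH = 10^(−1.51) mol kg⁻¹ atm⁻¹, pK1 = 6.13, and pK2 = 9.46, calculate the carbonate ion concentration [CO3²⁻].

[CO2*] = KH · pCO2 = 10^(−1.51) × 2530×10^-6 = 7.818×10^-5 mol/kg
α₀ = 1/(1 + K1/[H⁺] + K1K2/[H⁺]²) = 1/(1 + 10^+1.58 + 10^-0.17) = 0.02519
DIC = [CO2*]/α₀ = 7.818×10^-5 / 0.02519 = 3.104 mmol/kg
[CO3²⁻] = α₂·DIC; α₂ = 0.01703, so [CO3²⁻] = 0.01703 × 3.104 = 0.0529 mmol/kg

[CO3²⁻] = 0.0529 mmol/kg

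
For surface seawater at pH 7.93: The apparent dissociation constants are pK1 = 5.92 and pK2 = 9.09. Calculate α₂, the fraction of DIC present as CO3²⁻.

α₂ = 1 / (1 + [H⁺]/K2 + [H⁺]²/(K1K2)) = 1 / (1 + 10^+1.16 + 10^-0.85)
   = 1 / (1 + 14.454 + 0.14125) = 1/15.596 = 0.06412

α₂ = 0.0641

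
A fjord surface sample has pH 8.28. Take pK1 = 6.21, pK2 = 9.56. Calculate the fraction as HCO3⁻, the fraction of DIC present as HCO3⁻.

α₁ = 1 / (1 + [H⁺]/K1 + K2/[H⁺]) = 1 / (1 + 10^-2.07 + 10^-1.28)
   = 1 / (1 + 0.0085114 + 0.052481) = 1/1.0610 = 0.9425

α₁ = 0.943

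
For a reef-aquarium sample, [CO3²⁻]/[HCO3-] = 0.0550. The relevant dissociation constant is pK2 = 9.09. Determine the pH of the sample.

pH = 7.83

From K2 = [H⁺][CO3²⁻]/[HCO3-]:  pH = pK2 + log₁₀([CO3²⁻]/[HCO3-])
log₁₀(0.0550) = -1.260
pH = 9.09 + (-1.260) = 7.83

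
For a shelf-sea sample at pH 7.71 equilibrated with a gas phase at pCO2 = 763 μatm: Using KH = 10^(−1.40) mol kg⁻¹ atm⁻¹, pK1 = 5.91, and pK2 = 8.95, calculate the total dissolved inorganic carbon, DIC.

DIC = 2.06 mmol/kg

[CO2*] = KH · pCO2 = 10^(−1.40) × 763×10^-6 = 3.038×10^-5 mol/kg
α₀ = 1/(1 + K1/[H⁺] + K1K2/[H⁺]²) = 1/(1 + 10^+1.80 + 10^+0.56) = 0.01477
DIC = [CO2*]/α₀ = 3.038×10^-5 / 0.01477 = 2.06 mmol/kg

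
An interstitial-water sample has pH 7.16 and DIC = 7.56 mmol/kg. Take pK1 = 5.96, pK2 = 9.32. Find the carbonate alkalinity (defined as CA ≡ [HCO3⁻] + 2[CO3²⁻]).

CA = 7.16 mmol/kg

CA = [HCO3⁻] + 2[CO3²⁻] = (α₁ + 2α₂)·DIC
At pH 7.16: [H⁺]/K1 = 10^-1.20 = 0.063096, K2/[H⁺] = 10^-2.16 = 0.0069183
α₁ = 1/(1 + 0.063096 + 0.0069183) = 1/1.0700 = 0.9346; α₂ = α₁·K2/[H⁺] = 0.006466
α₁ + 2α₂ = 0.9475
CA = 0.9475 × 7.56 = 7.16 mmol/kg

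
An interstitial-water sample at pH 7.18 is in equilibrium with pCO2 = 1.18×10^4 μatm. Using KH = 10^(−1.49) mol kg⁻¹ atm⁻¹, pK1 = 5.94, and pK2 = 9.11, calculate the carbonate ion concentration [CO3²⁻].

[CO3²⁻] = 0.0780 mmol/kg

[CO2*] = KH · pCO2 = 10^(−1.49) × 1.18×10^4×10^-6 = 3.818×10^-4 mol/kg
α₀ = 1/(1 + K1/[H⁺] + K1K2/[H⁺]²) = 1/(1 + 10^+1.24 + 10^-0.69) = 0.05381
DIC = [CO2*]/α₀ = 3.818×10^-4 / 0.05381 = 7.095 mmol/kg
[CO3²⁻] = α₂·DIC; α₂ = 0.01099, so [CO3²⁻] = 0.01099 × 7.095 = 0.0780 mmol/kg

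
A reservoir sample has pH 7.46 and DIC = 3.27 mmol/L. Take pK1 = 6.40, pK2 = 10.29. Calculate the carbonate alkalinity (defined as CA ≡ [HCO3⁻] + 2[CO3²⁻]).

CA = [HCO3⁻] + 2[CO3²⁻] = (α₁ + 2α₂)·DIC
At pH 7.46: [H⁺]/K1 = 10^-1.06 = 0.087096, K2/[H⁺] = 10^-2.83 = 0.0014791
α₁ = 1/(1 + 0.087096 + 0.0014791) = 1/1.0886 = 0.9186; α₂ = α₁·K2/[H⁺] = 0.001359
α₁ + 2α₂ = 0.9213
CA = 0.9213 × 3.27 = 3.01 mmol/L

CA = 3.01 mmol/L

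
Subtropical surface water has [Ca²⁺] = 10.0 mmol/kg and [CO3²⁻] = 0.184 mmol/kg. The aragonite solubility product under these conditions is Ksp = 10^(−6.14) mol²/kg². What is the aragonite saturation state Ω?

Ω = 2.54

Ksp = 10^(−6.14) = 7.244×10^-7
Ω = [Ca²⁺][CO3²⁻]/Ksp = (10.0×10^-3)(0.184×10^-3) / 7.244×10^-7 = 2.54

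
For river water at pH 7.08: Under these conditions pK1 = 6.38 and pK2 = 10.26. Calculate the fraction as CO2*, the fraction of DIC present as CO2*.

α₀ = 1 / (1 + K1/[H⁺] + K1K2/[H⁺]²) = 1 / (1 + 10^+0.70 + 10^-2.48)
   = 1 / (1 + 5.0119 + 0.0033113) = 1/6.0152 = 0.1662

α₀ = 0.166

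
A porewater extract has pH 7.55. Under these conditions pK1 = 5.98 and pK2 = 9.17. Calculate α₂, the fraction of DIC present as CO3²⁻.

α₂ = 1 / (1 + [H⁺]/K2 + [H⁺]²/(K1K2)) = 1 / (1 + 10^+1.62 + 10^+0.05)
   = 1 / (1 + 41.687 + 1.1220) = 1/43.809 = 0.02283

α₂ = 0.0228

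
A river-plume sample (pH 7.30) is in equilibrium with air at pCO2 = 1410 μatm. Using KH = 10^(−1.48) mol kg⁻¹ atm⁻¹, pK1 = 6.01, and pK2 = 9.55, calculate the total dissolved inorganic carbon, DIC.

[CO2*] = KH · pCO2 = 10^(−1.48) × 1410×10^-6 = 4.669×10^-5 mol/kg
α₀ = 1/(1 + K1/[H⁺] + K1K2/[H⁺]²) = 1/(1 + 10^+1.29 + 10^-0.96) = 0.04852
DIC = [CO2*]/α₀ = 4.669×10^-5 / 0.04852 = 0.962 mmol/kg

DIC = 0.962 mmol/kg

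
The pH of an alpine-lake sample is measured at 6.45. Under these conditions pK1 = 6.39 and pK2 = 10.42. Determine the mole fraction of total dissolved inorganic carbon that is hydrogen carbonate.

α₁ = 0.534

α₁ = 1 / (1 + [H⁺]/K1 + K2/[H⁺]) = 1 / (1 + 10^-0.06 + 10^-3.97)
   = 1 / (1 + 0.87096 + 0.00010715) = 1/1.8711 = 0.5345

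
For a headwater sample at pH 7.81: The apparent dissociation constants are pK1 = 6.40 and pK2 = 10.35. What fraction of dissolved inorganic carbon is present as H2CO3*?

α₀ = 1 / (1 + K1/[H⁺] + K1K2/[H⁺]²) = 1 / (1 + 10^+1.41 + 10^-1.13)
   = 1 / (1 + 25.704 + 0.074131) = 1/26.778 = 0.03734

α₀ = 0.0373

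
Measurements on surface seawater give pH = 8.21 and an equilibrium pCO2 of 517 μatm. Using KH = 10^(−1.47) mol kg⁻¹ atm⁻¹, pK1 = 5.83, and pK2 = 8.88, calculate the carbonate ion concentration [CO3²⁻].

[CO2*] = KH · pCO2 = 10^(−1.47) × 517×10^-6 = 1.752×10^-5 mol/kg
α₀ = 1/(1 + K1/[H⁺] + K1K2/[H⁺]²) = 1/(1 + 10^+2.38 + 10^+1.71) = 0.003423
DIC = [CO2*]/α₀ = 1.752×10^-5 / 0.003423 = 5.118 mmol/kg
[CO3²⁻] = α₂·DIC; α₂ = 0.1755, so [CO3²⁻] = 0.1755 × 5.118 = 0.898 mmol/kg

[CO3²⁻] = 0.898 mmol/kg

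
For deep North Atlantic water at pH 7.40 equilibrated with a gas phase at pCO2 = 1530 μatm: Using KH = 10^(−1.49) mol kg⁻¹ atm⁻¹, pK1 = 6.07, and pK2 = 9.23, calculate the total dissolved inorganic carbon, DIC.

DIC = 1.12 mmol/kg

[CO2*] = KH · pCO2 = 10^(−1.49) × 1530×10^-6 = 4.951×10^-5 mol/kg
α₀ = 1/(1 + K1/[H⁺] + K1K2/[H⁺]²) = 1/(1 + 10^+1.33 + 10^-0.50) = 0.04406
DIC = [CO2*]/α₀ = 4.951×10^-5 / 0.04406 = 1.12 mmol/kg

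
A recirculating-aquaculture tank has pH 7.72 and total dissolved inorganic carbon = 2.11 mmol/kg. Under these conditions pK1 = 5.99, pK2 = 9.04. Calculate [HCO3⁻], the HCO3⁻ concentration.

α₁ = 1 / (1 + [H⁺]/K1 + K2/[H⁺]) = 1 / (1 + 10^-1.73 + 10^-1.32)
   = 1 / (1 + 0.018621 + 0.047863) = 1/1.0665 = 0.9377
[HCO3⁻] = α₁ × DIC = 0.9377 × 2.11 = 1.98 mmol/kg

[HCO3⁻] = 1.98 mmol/kg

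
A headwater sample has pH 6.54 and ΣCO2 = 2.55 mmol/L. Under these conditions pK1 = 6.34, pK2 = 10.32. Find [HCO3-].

α₁ = 1 / (1 + [H⁺]/K1 + K2/[H⁺]) = 1 / (1 + 10^-0.20 + 10^-3.78)
   = 1 / (1 + 0.63096 + 0.00016596) = 1/1.6311 = 0.6131
[HCO3⁻] = α₁ × DIC = 0.6131 × 2.55 = 1.56 mmol/L

[HCO3⁻] = 1.56 mmol/L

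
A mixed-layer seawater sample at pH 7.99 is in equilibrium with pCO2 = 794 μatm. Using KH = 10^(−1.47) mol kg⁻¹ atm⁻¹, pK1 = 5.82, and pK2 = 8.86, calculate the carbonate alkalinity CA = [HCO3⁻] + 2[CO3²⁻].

CA = 5.05 mmol/kg

[CO2*] = KH · pCO2 = 10^(−1.47) × 794×10^-6 = 2.690×10^-5 mol/kg
α₀ = 1/(1 + K1/[H⁺] + K1K2/[H⁺]²) = 1/(1 + 10^+2.17 + 10^+1.30) = 0.005922
DIC = [CO2*]/α₀ = 2.690×10^-5 / 0.005922 = 4.543 mmol/kg
CA = (α₁ + 2α₂)·DIC = (0.8759 + 2×0.1182) × 4.543 = 5.05 mmol/kg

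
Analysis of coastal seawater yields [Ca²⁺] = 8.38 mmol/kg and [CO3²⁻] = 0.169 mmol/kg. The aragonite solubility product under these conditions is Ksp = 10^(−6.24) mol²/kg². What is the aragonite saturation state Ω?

Ω = 2.46

Ksp = 10^(−6.24) = 5.754×10^-7
Ω = [Ca²⁺][CO3²⁻]/Ksp = (8.38×10^-3)(0.169×10^-3) / 5.754×10^-7 = 2.46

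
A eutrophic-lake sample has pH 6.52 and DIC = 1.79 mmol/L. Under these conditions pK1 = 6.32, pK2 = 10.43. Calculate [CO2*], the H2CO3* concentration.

α₀ = 1 / (1 + K1/[H⁺] + K1K2/[H⁺]²) = 1 / (1 + 10^+0.20 + 10^-3.71)
   = 1 / (1 + 1.5849 + 0.00019498) = 1/2.5851 = 0.3868
[CO2*] = α₀ × DIC = 0.3868 × 1.79 = 0.692 mmol/L

[CO2*] = 0.692 mmol/L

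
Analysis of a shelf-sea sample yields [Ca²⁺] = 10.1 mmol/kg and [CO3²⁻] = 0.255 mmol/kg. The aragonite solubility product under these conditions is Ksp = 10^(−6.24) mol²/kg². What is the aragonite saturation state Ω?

Ω = 4.48

Ksp = 10^(−6.24) = 5.754×10^-7
Ω = [Ca²⁺][CO3²⁻]/Ksp = (10.1×10^-3)(0.255×10^-3) / 5.754×10^-7 = 4.48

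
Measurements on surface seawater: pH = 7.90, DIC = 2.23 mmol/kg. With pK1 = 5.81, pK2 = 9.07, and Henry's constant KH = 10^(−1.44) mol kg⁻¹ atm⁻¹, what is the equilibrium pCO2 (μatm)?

α₀ = 1 / (1 + K1/[H⁺] + K1K2/[H⁺]²) = 1 / (1 + 10^+2.09 + 10^+0.92)
   = 1 / (1 + 123.03 + 8.3176) = 1/132.34 = 0.007556
[CO2*] = α₀ × DIC = 0.007556 × 2.23 = 0.01685 mmol/kg = 16.85 μmol/kg
pCO2 = [CO2*]/KH = 1.685×10^-5 / 3.631×10^-2 = 464 μatm

pCO2 = 464 μatm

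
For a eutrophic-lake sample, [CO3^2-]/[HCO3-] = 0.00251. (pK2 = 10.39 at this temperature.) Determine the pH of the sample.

pH = 7.79

From K2 = [H⁺][CO3^2-]/[HCO3-]:  pH = pK2 + log₁₀([CO3^2-]/[HCO3-])
log₁₀(0.00251) = -2.600
pH = 10.39 + (-2.600) = 7.79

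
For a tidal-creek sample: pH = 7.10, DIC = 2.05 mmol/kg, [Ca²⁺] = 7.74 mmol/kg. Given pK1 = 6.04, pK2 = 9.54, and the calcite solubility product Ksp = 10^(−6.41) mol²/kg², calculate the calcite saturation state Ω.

Ω = 0.136

α₂ = 1 / (1 + [H⁺]/K2 + [H⁺]²/(K1K2)) = 1 / (1 + 10^+2.44 + 10^+1.38)
   = 1 / (1 + 275.42 + 23.988) = 1/300.41 = 0.003329
[CO3²⁻] = α₂ × DIC = 0.003329 × 2.05 = 0.006824 mmol/kg = 6.824 μmol/kg
Ksp = 10^(−6.41) = 3.890×10^-7
Ω = [Ca²⁺][CO3²⁻]/Ksp = (7.74×10^-3)(6.824×10^-6) / 3.890×10^-7 = 0.136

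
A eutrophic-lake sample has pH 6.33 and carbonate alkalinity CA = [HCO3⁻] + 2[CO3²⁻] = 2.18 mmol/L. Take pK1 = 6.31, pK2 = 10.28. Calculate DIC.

DIC = 4.26 mmol/L

CA = [HCO3⁻] + 2[CO3²⁻] = (α₁ + 2α₂)·DIC
At pH 6.33: [H⁺]/K1 = 10^-0.02 = 0.95499, K2/[H⁺] = 10^-3.95 = 0.00011220
α₁ = 1/(1 + 0.95499 + 0.00011220) = 1/1.9551 = 0.5115; α₂ = α₁·K2/[H⁺] = 5.739×10^-5
α₁ + 2α₂ = 0.5116
DIC = CA / (α₁ + 2α₂) = 2.18 / 0.5116 = 4.26 mmol/L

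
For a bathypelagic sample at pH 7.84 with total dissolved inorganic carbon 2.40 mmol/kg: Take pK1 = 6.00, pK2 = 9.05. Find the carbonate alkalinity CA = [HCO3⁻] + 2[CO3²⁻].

CA = [HCO3⁻] + 2[CO3²⁻] = (α₁ + 2α₂)·DIC
At pH 7.84: [H⁺]/K1 = 10^-1.84 = 0.014454, K2/[H⁺] = 10^-1.21 = 0.061660
α₁ = 1/(1 + 0.014454 + 0.061660) = 1/1.0761 = 0.9293; α₂ = α₁·K2/[H⁺] = 0.05730
α₁ + 2α₂ = 1.0439
CA = 1.0439 × 2.40 = 2.51 mmol/kg

CA = 2.51 mmol/kg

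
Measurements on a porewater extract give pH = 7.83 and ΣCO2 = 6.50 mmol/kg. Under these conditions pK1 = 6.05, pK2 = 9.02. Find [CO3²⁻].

α₂ = 1 / (1 + [H⁺]/K2 + [H⁺]²/(K1K2)) = 1 / (1 + 10^+1.19 + 10^-0.59)
   = 1 / (1 + 15.488 + 0.25704) = 1/16.745 = 0.05972
[CO3²⁻] = α₂ × DIC = 0.05972 × 6.50 = 0.388 mmol/kg

[CO3²⁻] = 0.388 mmol/kg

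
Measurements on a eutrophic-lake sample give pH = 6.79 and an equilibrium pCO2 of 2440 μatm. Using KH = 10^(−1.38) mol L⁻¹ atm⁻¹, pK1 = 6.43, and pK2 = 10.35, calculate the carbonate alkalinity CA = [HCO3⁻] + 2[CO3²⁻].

CA = 0.233 mmol/L

[CO2*] = KH · pCO2 = 10^(−1.38) × 2440×10^-6 = 1.017×10^-4 mol/L
α₀ = 1/(1 + K1/[H⁺] + K1K2/[H⁺]²) = 1/(1 + 10^+0.36 + 10^-3.20) = 0.3038
DIC = [CO2*]/α₀ = 1.017×10^-4 / 0.3038 = 0.3348 mmol/L
CA = (α₁ + 2α₂)·DIC = (0.6960 + 2×0.0001917) × 0.3348 = 0.233 mmol/L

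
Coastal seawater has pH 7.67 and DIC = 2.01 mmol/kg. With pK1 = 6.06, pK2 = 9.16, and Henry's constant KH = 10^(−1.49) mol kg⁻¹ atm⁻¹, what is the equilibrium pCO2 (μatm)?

α₀ = 1 / (1 + K1/[H⁺] + K1K2/[H⁺]²) = 1 / (1 + 10^+1.61 + 10^+0.12)
   = 1 / (1 + 40.738 + 1.3183) = 1/43.056 = 0.02323
[CO2*] = α₀ × DIC = 0.02323 × 2.01 = 0.04668 mmol/kg
pCO2 = [CO2*]/KH = 4.668×10^-5 / 3.236×10^-2 = 1440 μatm

pCO2 = 1440 μatm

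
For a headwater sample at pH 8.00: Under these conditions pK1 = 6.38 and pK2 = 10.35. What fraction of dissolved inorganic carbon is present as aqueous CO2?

α₀ = 0.0233

α₀ = 1 / (1 + K1/[H⁺] + K1K2/[H⁺]²) = 1 / (1 + 10^+1.62 + 10^-0.73)
   = 1 / (1 + 41.687 + 0.18621) = 1/42.873 = 0.02332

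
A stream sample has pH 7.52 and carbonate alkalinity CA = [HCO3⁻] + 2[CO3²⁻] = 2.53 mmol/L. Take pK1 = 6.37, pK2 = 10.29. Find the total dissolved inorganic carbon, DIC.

CA = [HCO3⁻] + 2[CO3²⁻] = (α₁ + 2α₂)·DIC
At pH 7.52: [H⁺]/K1 = 10^-1.15 = 0.070795, K2/[H⁺] = 10^-2.77 = 0.0016982
α₁ = 1/(1 + 0.070795 + 0.0016982) = 1/1.0725 = 0.9324; α₂ = α₁·K2/[H⁺] = 0.001583
α₁ + 2α₂ = 0.9356
DIC = CA / (α₁ + 2α₂) = 2.53 / 0.9356 = 2.70 mmol/L

DIC = 2.70 mmol/L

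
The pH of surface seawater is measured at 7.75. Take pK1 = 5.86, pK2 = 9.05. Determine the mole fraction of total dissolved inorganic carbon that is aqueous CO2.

α₀ = 1 / (1 + K1/[H⁺] + K1K2/[H⁺]²) = 1 / (1 + 10^+1.89 + 10^+0.59)
   = 1 / (1 + 77.625 + 3.8905) = 1/82.515 = 0.01212

α₀ = 0.0121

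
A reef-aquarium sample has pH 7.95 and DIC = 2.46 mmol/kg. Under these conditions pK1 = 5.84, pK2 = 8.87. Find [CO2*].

α₀ = 1 / (1 + K1/[H⁺] + K1K2/[H⁺]²) = 1 / (1 + 10^+2.11 + 10^+1.19)
   = 1 / (1 + 128.82 + 15.488) = 1/145.31 = 0.006882
[CO2*] = α₀ × DIC = 0.006882 × 2.46 = 0.0169 mmol/kg = 16.9 μmol/kg

[CO2*] = 16.9 μmol/kg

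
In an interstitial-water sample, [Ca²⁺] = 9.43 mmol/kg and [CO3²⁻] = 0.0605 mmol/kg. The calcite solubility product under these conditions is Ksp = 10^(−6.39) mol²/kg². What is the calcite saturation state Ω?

Ω = 1.40

Ksp = 10^(−6.39) = 4.074×10^-7
Ω = [Ca²⁺][CO3²⁻]/Ksp = (9.43×10^-3)(0.0605×10^-3) / 4.074×10^-7 = 1.40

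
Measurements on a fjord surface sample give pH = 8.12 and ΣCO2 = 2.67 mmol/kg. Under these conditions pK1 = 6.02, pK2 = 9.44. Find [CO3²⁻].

α₂ = 1 / (1 + [H⁺]/K2 + [H⁺]²/(K1K2)) = 1 / (1 + 10^+1.32 + 10^-0.78)
   = 1 / (1 + 20.893 + 0.16596) = 1/22.059 = 0.04533
[CO3²⁻] = α₂ × DIC = 0.04533 × 2.67 = 0.121 mmol/kg

[CO3²⁻] = 0.121 mmol/kg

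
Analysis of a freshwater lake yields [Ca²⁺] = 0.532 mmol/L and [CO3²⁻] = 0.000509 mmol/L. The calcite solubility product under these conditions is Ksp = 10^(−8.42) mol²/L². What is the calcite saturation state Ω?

Ω = 0.0712

Ksp = 10^(−8.42) = 3.802×10^-9
Ω = [Ca²⁺][CO3²⁻]/Ksp = (0.532×10^-3)(0.000509×10^-3) / 3.802×10^-9 = 0.0712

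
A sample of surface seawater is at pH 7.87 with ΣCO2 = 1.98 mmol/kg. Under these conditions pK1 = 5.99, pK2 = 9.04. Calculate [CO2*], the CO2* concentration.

[CO2*] = 0.0242 mmol/kg

α₀ = 1 / (1 + K1/[H⁺] + K1K2/[H⁺]²) = 1 / (1 + 10^+1.88 + 10^+0.71)
   = 1 / (1 + 75.858 + 5.1286) = 1/81.986 = 0.01220
[CO2*] = α₀ × DIC = 0.01220 × 1.98 = 0.0242 mmol/kg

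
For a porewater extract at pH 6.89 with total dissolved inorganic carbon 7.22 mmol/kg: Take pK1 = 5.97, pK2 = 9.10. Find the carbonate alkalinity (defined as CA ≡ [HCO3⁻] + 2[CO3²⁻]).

CA = 6.49 mmol/kg

CA = [HCO3⁻] + 2[CO3²⁻] = (α₁ + 2α₂)·DIC
At pH 6.89: [H⁺]/K1 = 10^-0.92 = 0.12023, K2/[H⁺] = 10^-2.21 = 0.0061660
α₁ = 1/(1 + 0.12023 + 0.0061660) = 1/1.1264 = 0.8878; α₂ = α₁·K2/[H⁺] = 0.005474
α₁ + 2α₂ = 0.8987
CA = 0.8987 × 7.22 = 6.49 mmol/kg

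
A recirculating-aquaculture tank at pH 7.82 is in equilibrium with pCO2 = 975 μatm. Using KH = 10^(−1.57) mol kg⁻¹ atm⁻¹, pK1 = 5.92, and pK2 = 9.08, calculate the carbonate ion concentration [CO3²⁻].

[CO3²⁻] = 0.115 mmol/kg

[CO2*] = KH · pCO2 = 10^(−1.57) × 975×10^-6 = 2.624×10^-5 mol/kg
α₀ = 1/(1 + K1/[H⁺] + K1K2/[H⁺]²) = 1/(1 + 10^+1.90 + 10^+0.64) = 0.01179
DIC = [CO2*]/α₀ = 2.624×10^-5 / 0.01179 = 2.225 mmol/kg
[CO3²⁻] = α₂·DIC; α₂ = 0.05148, so [CO3²⁻] = 0.05148 × 2.225 = 0.115 mmol/kg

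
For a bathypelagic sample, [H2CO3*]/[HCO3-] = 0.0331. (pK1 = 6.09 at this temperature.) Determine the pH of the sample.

From K1 = [H⁺][HCO3-]/[H2CO3*]:  pH = pK1 − log₁₀([H2CO3*]/[HCO3-])
log₁₀(0.0331) = -1.480
pH = 6.09 − (-1.480) = 7.57

pH = 7.57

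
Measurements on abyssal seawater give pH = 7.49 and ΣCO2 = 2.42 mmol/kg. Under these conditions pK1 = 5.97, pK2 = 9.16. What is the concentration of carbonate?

[CO3²⁻] = 0.0492 mmol/kg

α₂ = 1 / (1 + [H⁺]/K2 + [H⁺]²/(K1K2)) = 1 / (1 + 10^+1.67 + 10^+0.15)
   = 1 / (1 + 46.774 + 1.4125) = 1/49.186 = 0.02033
[CO3²⁻] = α₂ × DIC = 0.02033 × 2.42 = 0.0492 mmol/kg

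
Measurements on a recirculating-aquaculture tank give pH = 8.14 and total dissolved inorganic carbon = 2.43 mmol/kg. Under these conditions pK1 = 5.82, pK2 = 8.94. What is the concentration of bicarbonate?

α₁ = 1 / (1 + [H⁺]/K1 + K2/[H⁺]) = 1 / (1 + 10^-2.32 + 10^-0.80)
   = 1 / (1 + 0.0047863 + 0.15849) = 1/1.1633 = 0.8596
[HCO3⁻] = α₁ × DIC = 0.8596 × 2.43 = 2.09 mmol/kg

[HCO3⁻] = 2.09 mmol/kg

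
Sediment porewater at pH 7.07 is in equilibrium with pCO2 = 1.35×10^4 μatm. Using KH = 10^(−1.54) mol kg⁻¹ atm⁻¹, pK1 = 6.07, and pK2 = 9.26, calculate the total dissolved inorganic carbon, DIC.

DIC = 4.31 mmol/kg

[CO2*] = KH · pCO2 = 10^(−1.54) × 1.35×10^4×10^-6 = 3.893×10^-4 mol/kg
α₀ = 1/(1 + K1/[H⁺] + K1K2/[H⁺]²) = 1/(1 + 10^+1.00 + 10^-1.19) = 0.09038
DIC = [CO2*]/α₀ = 3.893×10^-4 / 0.09038 = 4.31 mmol/kg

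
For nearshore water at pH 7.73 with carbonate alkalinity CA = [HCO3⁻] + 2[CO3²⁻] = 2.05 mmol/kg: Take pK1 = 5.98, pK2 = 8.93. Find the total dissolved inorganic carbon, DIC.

DIC = 1.97 mmol/kg

CA = [HCO3⁻] + 2[CO3²⁻] = (α₁ + 2α₂)·DIC
At pH 7.73: [H⁺]/K1 = 10^-1.75 = 0.017783, K2/[H⁺] = 10^-1.20 = 0.063096
α₁ = 1/(1 + 0.017783 + 0.063096) = 1/1.0809 = 0.9252; α₂ = α₁·K2/[H⁺] = 0.05837
α₁ + 2α₂ = 1.0419
DIC = CA / (α₁ + 2α₂) = 2.05 / 1.0419 = 1.97 mmol/kg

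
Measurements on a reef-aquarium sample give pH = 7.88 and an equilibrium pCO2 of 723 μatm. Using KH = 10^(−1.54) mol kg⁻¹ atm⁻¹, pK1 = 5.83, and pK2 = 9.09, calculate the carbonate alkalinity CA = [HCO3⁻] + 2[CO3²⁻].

[CO2*] = KH · pCO2 = 10^(−1.54) × 723×10^-6 = 2.085×10^-5 mol/kg
α₀ = 1/(1 + K1/[H⁺] + K1K2/[H⁺]²) = 1/(1 + 10^+2.05 + 10^+0.84) = 0.008325
DIC = [CO2*]/α₀ = 2.085×10^-5 / 0.008325 = 2.505 mmol/kg
CA = (α₁ + 2α₂)·DIC = (0.9341 + 2×0.05759) × 2.505 = 2.63 mmol/kg

CA = 2.63 mmol/kg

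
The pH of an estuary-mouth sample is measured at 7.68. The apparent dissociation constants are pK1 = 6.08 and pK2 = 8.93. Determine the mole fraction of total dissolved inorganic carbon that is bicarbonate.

α₁ = 0.925

α₁ = 1 / (1 + [H⁺]/K1 + K2/[H⁺]) = 1 / (1 + 10^-1.60 + 10^-1.25)
   = 1 / (1 + 0.025119 + 0.056234) = 1/1.0814 = 0.9248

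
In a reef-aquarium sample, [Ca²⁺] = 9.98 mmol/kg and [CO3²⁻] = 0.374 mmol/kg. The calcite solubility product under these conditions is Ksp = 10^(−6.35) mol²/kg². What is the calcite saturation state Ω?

Ksp = 10^(−6.35) = 4.467×10^-7
Ω = [Ca²⁺][CO3²⁻]/Ksp = (9.98×10^-3)(0.374×10^-3) / 4.467×10^-7 = 8.36

Ω = 8.36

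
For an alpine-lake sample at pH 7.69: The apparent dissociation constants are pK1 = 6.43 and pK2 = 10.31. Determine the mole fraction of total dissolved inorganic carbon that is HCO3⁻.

α₁ = 1 / (1 + [H⁺]/K1 + K2/[H⁺]) = 1 / (1 + 10^-1.26 + 10^-2.62)
   = 1 / (1 + 0.054954 + 0.0023988) = 1/1.0574 = 0.9458

α₁ = 0.946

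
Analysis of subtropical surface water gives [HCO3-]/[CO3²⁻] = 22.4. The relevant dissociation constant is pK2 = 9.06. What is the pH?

pH = 7.71

From K2 = [H⁺][CO3²⁻]/[HCO3-]:  pH = pK2 − log₁₀([HCO3-]/[CO3²⁻])
log₁₀(22.4) = +1.350
pH = 9.06 − (+1.350) = 7.71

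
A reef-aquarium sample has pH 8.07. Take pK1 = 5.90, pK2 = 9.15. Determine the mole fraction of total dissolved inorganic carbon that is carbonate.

α₂ = 1 / (1 + [H⁺]/K2 + [H⁺]²/(K1K2)) = 1 / (1 + 10^+1.08 + 10^-1.09)
   = 1 / (1 + 12.023 + 0.081283) = 1/13.104 = 0.07631

α₂ = 0.0763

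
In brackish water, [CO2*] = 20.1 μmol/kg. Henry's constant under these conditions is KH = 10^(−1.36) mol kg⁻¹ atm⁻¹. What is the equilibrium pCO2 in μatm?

KH = 10^(−1.36) = 4.365×10^-2 mol kg⁻¹ atm⁻¹
pCO2 = [CO2*]/KH = 20.1×10^-6 / 4.365×10^-2 = 4.60×10^-4 atm = 460 μatm

pCO2 = 460 μatm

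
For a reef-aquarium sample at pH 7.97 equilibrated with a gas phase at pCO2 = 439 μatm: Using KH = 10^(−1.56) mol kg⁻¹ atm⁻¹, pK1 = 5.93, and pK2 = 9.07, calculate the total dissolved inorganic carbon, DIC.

[CO2*] = KH · pCO2 = 10^(−1.56) × 439×10^-6 = 1.209×10^-5 mol/kg
α₀ = 1/(1 + K1/[H⁺] + K1K2/[H⁺]²) = 1/(1 + 10^+2.04 + 10^+0.94) = 0.008378
DIC = [CO2*]/α₀ = 1.209×10^-5 / 0.008378 = 1.44 mmol/kg

DIC = 1.44 mmol/kg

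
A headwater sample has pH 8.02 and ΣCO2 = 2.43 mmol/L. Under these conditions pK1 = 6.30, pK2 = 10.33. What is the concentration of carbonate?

α₂ = 1 / (1 + [H⁺]/K2 + [H⁺]²/(K1K2)) = 1 / (1 + 10^+2.31 + 10^+0.59)
   = 1 / (1 + 204.17 + 3.8905) = 1/209.06 = 0.004783
[CO3²⁻] = α₂ × DIC = 0.004783 × 2.43 = 0.0116 mmol/L = 11.6 μmol/L

[CO3²⁻] = 11.6 μmol/L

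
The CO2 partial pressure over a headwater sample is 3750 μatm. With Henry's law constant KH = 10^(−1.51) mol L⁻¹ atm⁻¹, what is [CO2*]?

[CO2*] = 116 μmol/L

KH = 10^(−1.51) = 3.090×10^-2 mol L⁻¹ atm⁻¹
[CO2*] = KH · pCO2 = 3.090×10^-2 × 3750×10^-6 atm = 1.16×10^-4 mol/L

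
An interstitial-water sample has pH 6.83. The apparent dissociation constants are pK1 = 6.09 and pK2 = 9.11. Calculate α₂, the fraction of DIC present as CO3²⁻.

α₂ = 0.00442

α₂ = 1 / (1 + [H⁺]/K2 + [H⁺]²/(K1K2)) = 1 / (1 + 10^+2.28 + 10^+1.54)
   = 1 / (1 + 190.55 + 34.674) = 1/226.22 = 0.004420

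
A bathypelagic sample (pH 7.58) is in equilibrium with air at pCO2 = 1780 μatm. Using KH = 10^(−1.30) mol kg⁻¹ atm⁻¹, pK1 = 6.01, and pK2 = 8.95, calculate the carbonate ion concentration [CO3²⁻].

[CO3²⁻] = 0.141 mmol/kg

[CO2*] = KH · pCO2 = 10^(−1.30) × 1780×10^-6 = 8.921×10^-5 mol/kg
α₀ = 1/(1 + K1/[H⁺] + K1K2/[H⁺]²) = 1/(1 + 10^+1.57 + 10^+0.20) = 0.02516
DIC = [CO2*]/α₀ = 8.921×10^-5 / 0.02516 = 3.545 mmol/kg
[CO3²⁻] = α₂·DIC; α₂ = 0.03988, so [CO3²⁻] = 0.03988 × 3.545 = 0.141 mmol/kg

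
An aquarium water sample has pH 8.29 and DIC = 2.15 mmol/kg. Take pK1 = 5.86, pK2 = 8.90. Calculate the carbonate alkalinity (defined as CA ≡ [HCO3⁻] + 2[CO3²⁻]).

CA = [HCO3⁻] + 2[CO3²⁻] = (α₁ + 2α₂)·DIC
At pH 8.29: [H⁺]/K1 = 10^-2.43 = 0.0037154, K2/[H⁺] = 10^-0.61 = 0.24547
α₁ = 1/(1 + 0.0037154 + 0.24547) = 1/1.2492 = 0.8005; α₂ = α₁·K2/[H⁺] = 0.1965
α₁ + 2α₂ = 1.1935
CA = 1.1935 × 2.15 = 2.57 mmol/kg

CA = 2.57 mmol/kg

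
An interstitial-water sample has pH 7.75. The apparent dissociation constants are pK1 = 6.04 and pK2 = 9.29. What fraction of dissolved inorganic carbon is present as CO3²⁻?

α₂ = 1 / (1 + [H⁺]/K2 + [H⁺]²/(K1K2)) = 1 / (1 + 10^+1.54 + 10^-0.17)
   = 1 / (1 + 34.674 + 0.67608) = 1/36.350 = 0.02751

α₂ = 0.0275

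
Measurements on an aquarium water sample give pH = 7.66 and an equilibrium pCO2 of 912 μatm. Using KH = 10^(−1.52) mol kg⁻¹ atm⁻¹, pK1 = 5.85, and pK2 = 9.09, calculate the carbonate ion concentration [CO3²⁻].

[CO2*] = KH · pCO2 = 10^(−1.52) × 912×10^-6 = 2.754×10^-5 mol/kg
α₀ = 1/(1 + K1/[H⁺] + K1K2/[H⁺]²) = 1/(1 + 10^+1.81 + 10^+0.38) = 0.01471
DIC = [CO2*]/α₀ = 2.754×10^-5 / 0.01471 = 1.872 mmol/kg
[CO3²⁻] = α₂·DIC; α₂ = 0.03530, so [CO3²⁻] = 0.03530 × 1.872 = 0.0661 mmol/kg

[CO3²⁻] = 0.0661 mmol/kg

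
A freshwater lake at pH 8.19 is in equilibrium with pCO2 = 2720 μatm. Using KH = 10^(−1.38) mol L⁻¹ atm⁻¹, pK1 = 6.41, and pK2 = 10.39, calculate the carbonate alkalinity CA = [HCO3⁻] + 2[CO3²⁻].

[CO2*] = KH · pCO2 = 10^(−1.38) × 2720×10^-6 = 1.134×10^-4 mol/L
α₀ = 1/(1 + K1/[H⁺] + K1K2/[H⁺]²) = 1/(1 + 10^+1.78 + 10^-0.42) = 0.01622
DIC = [CO2*]/α₀ = 1.134×10^-4 / 0.01622 = 6.989 mmol/L
CA = (α₁ + 2α₂)·DIC = (0.9776 + 2×0.006168) × 6.989 = 6.92 mmol/L

CA = 6.92 mmol/L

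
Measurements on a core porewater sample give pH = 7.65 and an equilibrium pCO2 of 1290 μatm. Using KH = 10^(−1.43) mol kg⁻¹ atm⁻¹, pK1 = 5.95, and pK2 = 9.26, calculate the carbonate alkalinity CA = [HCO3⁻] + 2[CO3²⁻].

[CO2*] = KH · pCO2 = 10^(−1.43) × 1290×10^-6 = 4.793×10^-5 mol/kg
α₀ = 1/(1 + K1/[H⁺] + K1K2/[H⁺]²) = 1/(1 + 10^+1.70 + 10^+0.09) = 0.01910
DIC = [CO2*]/α₀ = 4.793×10^-5 / 0.01910 = 2.509 mmol/kg
CA = (α₁ + 2α₂)·DIC = (0.9574 + 2×0.02350) × 2.509 = 2.52 mmol/kg

CA = 2.52 mmol/kg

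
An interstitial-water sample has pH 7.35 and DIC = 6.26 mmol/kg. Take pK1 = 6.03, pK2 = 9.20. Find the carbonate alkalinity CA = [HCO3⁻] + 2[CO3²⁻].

CA = [HCO3⁻] + 2[CO3²⁻] = (α₁ + 2α₂)·DIC
At pH 7.35: [H⁺]/K1 = 10^-1.32 = 0.047863, K2/[H⁺] = 10^-1.85 = 0.014125
α₁ = 1/(1 + 0.047863 + 0.014125) = 1/1.0620 = 0.9416; α₂ = α₁·K2/[H⁺] = 0.01330
α₁ + 2α₂ = 0.9682
CA = 0.9682 × 6.26 = 6.06 mmol/kg

CA = 6.06 mmol/kg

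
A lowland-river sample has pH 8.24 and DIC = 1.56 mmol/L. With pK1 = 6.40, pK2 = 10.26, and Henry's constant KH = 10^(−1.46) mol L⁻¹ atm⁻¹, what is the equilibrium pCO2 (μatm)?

α₀ = 1 / (1 + K1/[H⁺] + K1K2/[H⁺]²) = 1 / (1 + 10^+1.84 + 10^-0.18)
   = 1 / (1 + 69.183 + 0.66069) = 1/70.844 = 0.01412
[CO2*] = α₀ × DIC = 0.01412 × 1.56 = 0.02202 mmol/L
pCO2 = [CO2*]/KH = 2.202×10^-5 / 3.467×10^-2 = 635 μatm

pCO2 = 635 μatm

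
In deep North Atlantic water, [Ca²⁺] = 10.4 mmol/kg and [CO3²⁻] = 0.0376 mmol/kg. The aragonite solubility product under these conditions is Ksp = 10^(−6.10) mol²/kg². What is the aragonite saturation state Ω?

Ksp = 10^(−6.10) = 7.943×10^-7
Ω = [Ca²⁺][CO3²⁻]/Ksp = (10.4×10^-3)(0.0376×10^-3) / 7.943×10^-7 = 0.492

Ω = 0.492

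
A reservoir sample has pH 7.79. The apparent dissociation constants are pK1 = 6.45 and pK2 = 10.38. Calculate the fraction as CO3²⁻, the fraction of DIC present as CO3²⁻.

α₂ = 1 / (1 + [H⁺]/K2 + [H⁺]²/(K1K2)) = 1 / (1 + 10^+2.59 + 10^+1.25)
   = 1 / (1 + 389.05 + 17.783) = 1/407.83 = 0.002452

α₂ = 0.00245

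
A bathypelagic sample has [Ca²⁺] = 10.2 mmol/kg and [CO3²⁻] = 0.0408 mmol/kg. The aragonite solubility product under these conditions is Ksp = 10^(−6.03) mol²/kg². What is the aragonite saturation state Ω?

Ω = 0.446

Ksp = 10^(−6.03) = 9.333×10^-7
Ω = [Ca²⁺][CO3²⁻]/Ksp = (10.2×10^-3)(0.0408×10^-3) / 9.333×10^-7 = 0.446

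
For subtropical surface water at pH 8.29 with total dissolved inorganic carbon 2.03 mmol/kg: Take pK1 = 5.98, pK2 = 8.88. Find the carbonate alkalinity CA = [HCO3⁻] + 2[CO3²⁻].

CA = [HCO3⁻] + 2[CO3²⁻] = (α₁ + 2α₂)·DIC
At pH 8.29: [H⁺]/K1 = 10^-2.31 = 0.0048978, K2/[H⁺] = 10^-0.59 = 0.25704
α₁ = 1/(1 + 0.0048978 + 0.25704) = 1/1.2619 = 0.7924; α₂ = α₁·K2/[H⁺] = 0.2037
α₁ + 2α₂ = 1.1998
CA = 1.1998 × 2.03 = 2.44 mmol/kg

CA = 2.44 mmol/kg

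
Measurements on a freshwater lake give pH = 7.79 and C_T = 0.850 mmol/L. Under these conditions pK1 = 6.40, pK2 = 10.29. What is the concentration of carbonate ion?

[CO3²⁻] = 2.57 μmol/L

α₂ = 1 / (1 + [H⁺]/K2 + [H⁺]²/(K1K2)) = 1 / (1 + 10^+2.50 + 10^+1.11)
   = 1 / (1 + 316.23 + 12.882) = 1/330.11 = 0.003029
[CO3²⁻] = α₂ × DIC = 0.003029 × 0.850 = 0.00257 mmol/L = 2.57 μmol/L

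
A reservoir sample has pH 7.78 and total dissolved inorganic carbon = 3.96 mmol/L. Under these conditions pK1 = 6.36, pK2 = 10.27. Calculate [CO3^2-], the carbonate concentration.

α₂ = 1 / (1 + [H⁺]/K2 + [H⁺]²/(K1K2)) = 1 / (1 + 10^+2.49 + 10^+1.07)
   = 1 / (1 + 309.03 + 11.749) = 1/321.78 = 0.003108
[CO3²⁻] = α₂ × DIC = 0.003108 × 3.96 = 0.0123 mmol/L = 12.3 μmol/L

[CO3²⁻] = 12.3 μmol/L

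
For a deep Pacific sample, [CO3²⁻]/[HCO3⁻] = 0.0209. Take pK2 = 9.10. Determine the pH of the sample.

From K2 = [H⁺][CO3²⁻]/[HCO3⁻]:  pH = pK2 + log₁₀([CO3²⁻]/[HCO3⁻])
log₁₀(0.0209) = -1.680
pH = 9.10 + (-1.680) = 7.42

pH = 7.42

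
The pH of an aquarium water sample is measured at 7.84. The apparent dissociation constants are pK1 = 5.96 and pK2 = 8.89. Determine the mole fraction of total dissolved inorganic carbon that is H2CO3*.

α₀ = 0.0120

α₀ = 1 / (1 + K1/[H⁺] + K1K2/[H⁺]²) = 1 / (1 + 10^+1.88 + 10^+0.83)
   = 1 / (1 + 75.858 + 6.7608) = 1/83.619 = 0.01196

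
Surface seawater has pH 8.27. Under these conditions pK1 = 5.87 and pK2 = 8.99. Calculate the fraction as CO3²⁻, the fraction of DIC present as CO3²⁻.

α₂ = 0.160

α₂ = 1 / (1 + [H⁺]/K2 + [H⁺]²/(K1K2)) = 1 / (1 + 10^+0.72 + 10^-1.68)
   = 1 / (1 + 5.2481 + 0.020893) = 1/6.2690 = 0.1595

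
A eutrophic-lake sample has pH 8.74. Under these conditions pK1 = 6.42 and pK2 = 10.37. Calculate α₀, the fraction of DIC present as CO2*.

α₀ = 1 / (1 + K1/[H⁺] + K1K2/[H⁺]²) = 1 / (1 + 10^+2.32 + 10^+0.69)
   = 1 / (1 + 208.93 + 4.8978) = 1/214.83 = 0.004655

α₀ = 0.00465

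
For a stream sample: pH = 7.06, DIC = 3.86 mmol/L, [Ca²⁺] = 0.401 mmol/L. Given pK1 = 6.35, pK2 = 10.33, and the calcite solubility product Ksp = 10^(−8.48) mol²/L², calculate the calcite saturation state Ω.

α₂ = 1 / (1 + [H⁺]/K2 + [H⁺]²/(K1K2)) = 1 / (1 + 10^+3.27 + 10^+2.56)
   = 1 / (1 + 1862.1 + 363.08) = 1/2226.2 = 0.0004492
[CO3²⁻] = α₂ × DIC = 0.0004492 × 3.86 = 0.001734 mmol/L = 1.734 μmol/L
Ksp = 10^(−8.48) = 3.311×10^-9
Ω = [Ca²⁺][CO3²⁻]/Ksp = (0.401×10^-3)(1.734×10^-6) / 3.311×10^-9 = 0.210

Ω = 0.210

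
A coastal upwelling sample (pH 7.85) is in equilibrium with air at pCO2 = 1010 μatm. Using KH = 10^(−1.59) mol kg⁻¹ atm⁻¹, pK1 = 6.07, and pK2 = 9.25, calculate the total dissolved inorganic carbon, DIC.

[CO2*] = KH · pCO2 = 10^(−1.59) × 1010×10^-6 = 2.596×10^-5 mol/kg
α₀ = 1/(1 + K1/[H⁺] + K1K2/[H⁺]²) = 1/(1 + 10^+1.78 + 10^+0.38) = 0.01571
DIC = [CO2*]/α₀ = 2.596×10^-5 / 0.01571 = 1.65 mmol/kg

DIC = 1.65 mmol/kg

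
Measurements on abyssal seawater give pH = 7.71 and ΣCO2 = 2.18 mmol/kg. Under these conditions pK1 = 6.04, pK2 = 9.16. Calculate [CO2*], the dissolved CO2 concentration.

[CO2*] = 0.0441 mmol/kg

α₀ = 1 / (1 + K1/[H⁺] + K1K2/[H⁺]²) = 1 / (1 + 10^+1.67 + 10^+0.22)
   = 1 / (1 + 46.774 + 1.6596) = 1/49.433 = 0.02023
[CO2*] = α₀ × DIC = 0.02023 × 2.18 = 0.0441 mmol/kg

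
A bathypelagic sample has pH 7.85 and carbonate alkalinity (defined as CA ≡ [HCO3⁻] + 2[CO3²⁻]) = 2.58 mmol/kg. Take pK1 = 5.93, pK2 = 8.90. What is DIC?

DIC = 2.41 mmol/kg

CA = [HCO3⁻] + 2[CO3²⁻] = (α₁ + 2α₂)·DIC
At pH 7.85: [H⁺]/K1 = 10^-1.92 = 0.012023, K2/[H⁺] = 10^-1.05 = 0.089125
α₁ = 1/(1 + 0.012023 + 0.089125) = 1/1.1011 = 0.9081; α₂ = α₁·K2/[H⁺] = 0.08094
α₁ + 2α₂ = 1.0700
DIC = CA / (α₁ + 2α₂) = 2.58 / 1.0700 = 2.41 mmol/kg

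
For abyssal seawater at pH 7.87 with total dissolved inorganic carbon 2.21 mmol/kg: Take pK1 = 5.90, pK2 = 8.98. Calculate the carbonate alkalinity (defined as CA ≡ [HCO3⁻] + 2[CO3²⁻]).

CA = 2.35 mmol/kg

CA = [HCO3⁻] + 2[CO3²⁻] = (α₁ + 2α₂)·DIC
At pH 7.87: [H⁺]/K1 = 10^-1.97 = 0.010715, K2/[H⁺] = 10^-1.11 = 0.077625
α₁ = 1/(1 + 0.010715 + 0.077625) = 1/1.0883 = 0.9188; α₂ = α₁·K2/[H⁺] = 0.07132
α₁ + 2α₂ = 1.0615
CA = 1.0615 × 2.21 = 2.35 mmol/kg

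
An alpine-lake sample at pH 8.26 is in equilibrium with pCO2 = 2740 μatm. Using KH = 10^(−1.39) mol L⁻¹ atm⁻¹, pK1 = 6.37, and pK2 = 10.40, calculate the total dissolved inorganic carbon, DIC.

[CO2*] = KH · pCO2 = 10^(−1.39) × 2740×10^-6 = 1.116×10^-4 mol/L
α₀ = 1/(1 + K1/[H⁺] + K1K2/[H⁺]²) = 1/(1 + 10^+1.89 + 10^-0.25) = 0.01263
DIC = [CO2*]/α₀ = 1.116×10^-4 / 0.01263 = 8.84 mmol/L

DIC = 8.84 mmol/L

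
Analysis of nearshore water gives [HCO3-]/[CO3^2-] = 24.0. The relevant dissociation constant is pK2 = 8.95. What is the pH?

pH = 7.57

From K2 = [H⁺][CO3^2-]/[HCO3-]:  pH = pK2 − log₁₀([HCO3-]/[CO3^2-])
log₁₀(24.0) = +1.380
pH = 8.95 − (+1.380) = 7.57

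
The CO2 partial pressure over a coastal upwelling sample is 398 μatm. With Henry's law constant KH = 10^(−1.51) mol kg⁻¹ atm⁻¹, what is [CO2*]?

KH = 10^(−1.51) = 3.090×10^-2 mol kg⁻¹ atm⁻¹
[CO2*] = KH · pCO2 = 3.090×10^-2 × 398×10^-6 atm = 1.23×10^-5 mol/kg

[CO2*] = 12.3 μmol/kg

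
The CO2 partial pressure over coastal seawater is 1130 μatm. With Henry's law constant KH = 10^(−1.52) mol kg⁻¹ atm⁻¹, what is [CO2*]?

[CO2*] = 34.1 μmol/kg

KH = 10^(−1.52) = 3.020×10^-2 mol kg⁻¹ atm⁻¹
[CO2*] = KH · pCO2 = 3.020×10^-2 × 1130×10^-6 atm = 3.41×10^-5 mol/kg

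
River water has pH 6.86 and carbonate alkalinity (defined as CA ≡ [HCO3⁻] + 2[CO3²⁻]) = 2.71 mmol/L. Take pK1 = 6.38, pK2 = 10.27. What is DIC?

CA = [HCO3⁻] + 2[CO3²⁻] = (α₁ + 2α₂)·DIC
At pH 6.86: [H⁺]/K1 = 10^-0.48 = 0.33113, K2/[H⁺] = 10^-3.41 = 0.00038905
α₁ = 1/(1 + 0.33113 + 0.00038905) = 1/1.3315 = 0.7510; α₂ = α₁·K2/[H⁺] = 0.0002922
α₁ + 2α₂ = 0.7516
DIC = CA / (α₁ + 2α₂) = 2.71 / 0.7516 = 3.61 mmol/L

DIC = 3.61 mmol/L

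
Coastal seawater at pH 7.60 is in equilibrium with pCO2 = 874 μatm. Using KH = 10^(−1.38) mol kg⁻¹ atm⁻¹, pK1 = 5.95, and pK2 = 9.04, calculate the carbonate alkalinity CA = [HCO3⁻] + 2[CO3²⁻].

[CO2*] = KH · pCO2 = 10^(−1.38) × 874×10^-6 = 3.643×10^-5 mol/kg
α₀ = 1/(1 + K1/[H⁺] + K1K2/[H⁺]²) = 1/(1 + 10^+1.65 + 10^+0.21) = 0.02115
DIC = [CO2*]/α₀ = 3.643×10^-5 / 0.02115 = 1.723 mmol/kg
CA = (α₁ + 2α₂)·DIC = (0.9446 + 2×0.03429) × 1.723 = 1.75 mmol/kg

CA = 1.75 mmol/kg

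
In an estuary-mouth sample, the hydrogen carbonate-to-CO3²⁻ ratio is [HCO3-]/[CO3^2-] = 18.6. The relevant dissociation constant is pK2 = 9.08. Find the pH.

pH = 7.81

From K2 = [H⁺][CO3^2-]/[HCO3-]:  pH = pK2 − log₁₀([HCO3-]/[CO3^2-])
log₁₀(18.6) = +1.270
pH = 9.08 − (+1.270) = 7.81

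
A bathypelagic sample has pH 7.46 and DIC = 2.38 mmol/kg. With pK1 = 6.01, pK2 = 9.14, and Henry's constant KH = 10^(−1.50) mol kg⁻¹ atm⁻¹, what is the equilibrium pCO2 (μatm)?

α₀ = 1 / (1 + K1/[H⁺] + K1K2/[H⁺]²) = 1 / (1 + 10^+1.45 + 10^-0.23)
   = 1 / (1 + 28.184 + 0.58884) = 1/29.773 = 0.03359
[CO2*] = α₀ × DIC = 0.03359 × 2.38 = 0.07994 mmol/kg
pCO2 = [CO2*]/KH = 7.994×10^-5 / 3.162×10^-2 = 2530 μatm

pCO2 = 2530 μatm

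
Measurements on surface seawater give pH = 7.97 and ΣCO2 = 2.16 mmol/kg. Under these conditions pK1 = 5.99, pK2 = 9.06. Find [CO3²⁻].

[CO3²⁻] = 0.161 mmol/kg

α₂ = 1 / (1 + [H⁺]/K2 + [H⁺]²/(K1K2)) = 1 / (1 + 10^+1.09 + 10^-0.89)
   = 1 / (1 + 12.303 + 0.12882) = 1/13.432 = 0.07445
[CO3²⁻] = α₂ × DIC = 0.07445 × 2.16 = 0.161 mmol/kg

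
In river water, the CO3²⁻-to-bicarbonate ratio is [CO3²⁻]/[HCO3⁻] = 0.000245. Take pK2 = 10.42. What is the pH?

pH = 6.81

From K2 = [H⁺][CO3²⁻]/[HCO3⁻]:  pH = pK2 + log₁₀([CO3²⁻]/[HCO3⁻])
log₁₀(0.000245) = -3.611
pH = 10.42 + (-3.611) = 6.81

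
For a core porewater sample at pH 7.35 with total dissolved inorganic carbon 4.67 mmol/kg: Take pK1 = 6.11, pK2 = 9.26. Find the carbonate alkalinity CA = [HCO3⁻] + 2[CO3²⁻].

CA = [HCO3⁻] + 2[CO3²⁻] = (α₁ + 2α₂)·DIC
At pH 7.35: [H⁺]/K1 = 10^-1.24 = 0.057544, K2/[H⁺] = 10^-1.91 = 0.012303
α₁ = 1/(1 + 0.057544 + 0.012303) = 1/1.0698 = 0.9347; α₂ = α₁·K2/[H⁺] = 0.01150
α₁ + 2α₂ = 0.9577
CA = 0.9577 × 4.67 = 4.47 mmol/kg

CA = 4.47 mmol/kg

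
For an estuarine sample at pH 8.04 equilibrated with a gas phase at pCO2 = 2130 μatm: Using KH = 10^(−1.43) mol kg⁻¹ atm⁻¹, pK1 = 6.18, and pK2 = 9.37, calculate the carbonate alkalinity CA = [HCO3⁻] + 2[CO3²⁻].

CA = 6.27 mmol/kg

[CO2*] = KH · pCO2 = 10^(−1.43) × 2130×10^-6 = 7.914×10^-5 mol/kg
α₀ = 1/(1 + K1/[H⁺] + K1K2/[H⁺]²) = 1/(1 + 10^+1.86 + 10^+0.53) = 0.01302
DIC = [CO2*]/α₀ = 7.914×10^-5 / 0.01302 = 6.080 mmol/kg
CA = (α₁ + 2α₂)·DIC = (0.9429 + 2×0.04410) × 6.080 = 6.27 mmol/kg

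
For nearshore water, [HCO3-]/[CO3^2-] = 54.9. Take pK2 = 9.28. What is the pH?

pH = 7.54

From K2 = [H⁺][CO3^2-]/[HCO3-]:  pH = pK2 − log₁₀([HCO3-]/[CO3^2-])
log₁₀(54.9) = +1.740
pH = 9.28 − (+1.740) = 7.54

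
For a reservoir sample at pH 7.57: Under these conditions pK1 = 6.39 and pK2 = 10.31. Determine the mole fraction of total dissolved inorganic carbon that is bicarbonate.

α₁ = 0.936

α₁ = 1 / (1 + [H⁺]/K1 + K2/[H⁺]) = 1 / (1 + 10^-1.18 + 10^-2.74)
   = 1 / (1 + 0.066069 + 0.0018197) = 1/1.0679 = 0.9364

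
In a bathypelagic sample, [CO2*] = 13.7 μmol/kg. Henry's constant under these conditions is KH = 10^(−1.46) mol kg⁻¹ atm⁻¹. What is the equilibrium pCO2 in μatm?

KH = 10^(−1.46) = 3.467×10^-2 mol kg⁻¹ atm⁻¹
pCO2 = [CO2*]/KH = 13.7×10^-6 / 3.467×10^-2 = 3.95×10^-4 atm = 395 μatm

pCO2 = 395 μatm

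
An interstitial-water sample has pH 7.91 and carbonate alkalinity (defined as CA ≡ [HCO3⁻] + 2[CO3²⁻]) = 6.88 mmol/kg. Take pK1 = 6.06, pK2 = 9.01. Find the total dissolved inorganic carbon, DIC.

CA = [HCO3⁻] + 2[CO3²⁻] = (α₁ + 2α₂)·DIC
At pH 7.91: [H⁺]/K1 = 10^-1.85 = 0.014125, K2/[H⁺] = 10^-1.10 = 0.079433
α₁ = 1/(1 + 0.014125 + 0.079433) = 1/1.0936 = 0.9144; α₂ = α₁·K2/[H⁺] = 0.07264
α₁ + 2α₂ = 1.0597
DIC = CA / (α₁ + 2α₂) = 6.88 / 1.0597 = 6.49 mmol/kg

DIC = 6.49 mmol/kg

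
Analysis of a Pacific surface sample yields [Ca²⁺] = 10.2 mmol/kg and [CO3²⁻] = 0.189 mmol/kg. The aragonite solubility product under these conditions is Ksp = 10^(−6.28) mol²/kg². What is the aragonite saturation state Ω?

Ω = 3.67

Ksp = 10^(−6.28) = 5.248×10^-7
Ω = [Ca²⁺][CO3²⁻]/Ksp = (10.2×10^-3)(0.189×10^-3) / 5.248×10^-7 = 3.67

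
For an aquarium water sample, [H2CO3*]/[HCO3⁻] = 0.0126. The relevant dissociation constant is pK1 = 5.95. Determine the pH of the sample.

pH = 7.85

From K1 = [H⁺][HCO3⁻]/[H2CO3*]:  pH = pK1 − log₁₀([H2CO3*]/[HCO3⁻])
log₁₀(0.0126) = -1.900
pH = 5.95 − (-1.900) = 7.85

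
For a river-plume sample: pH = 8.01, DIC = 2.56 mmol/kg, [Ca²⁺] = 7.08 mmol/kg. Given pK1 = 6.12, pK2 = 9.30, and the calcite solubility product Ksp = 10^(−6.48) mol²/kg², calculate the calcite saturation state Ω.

α₂ = 1 / (1 + [H⁺]/K2 + [H⁺]²/(K1K2)) = 1 / (1 + 10^+1.29 + 10^-0.60)
   = 1 / (1 + 19.498 + 0.25119) = 1/20.750 = 0.04819
[CO3²⁻] = α₂ × DIC = 0.04819 × 2.56 = 0.1234 mmol/kg
Ksp = 10^(−6.48) = 3.311×10^-7
Ω = [Ca²⁺][CO3²⁻]/Ksp = (7.08×10^-3)(1.234×10^-4) / 3.311×10^-7 = 2.64

Ω = 2.64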